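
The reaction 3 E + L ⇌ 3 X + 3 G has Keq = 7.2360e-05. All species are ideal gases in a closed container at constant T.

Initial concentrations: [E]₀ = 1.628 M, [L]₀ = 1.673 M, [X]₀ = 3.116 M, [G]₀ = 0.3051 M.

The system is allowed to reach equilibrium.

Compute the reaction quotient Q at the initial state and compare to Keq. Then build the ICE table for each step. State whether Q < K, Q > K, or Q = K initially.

Q₀ = 0.119; Q > K (proceeds reverse)

Q₀ = 0.119 vs Keq = 7.2360e-05 ⇒ Q>K, reverse
Step 1:
                   E          L          X          G
  Initial      1.628      1.673      3.116     0.3051
  Change      0.2715    0.09049    -0.2715    -0.2715
  Equil        1.899      1.763      2.845    0.03362
  solve Keq expr → x = -0.09049; check Q = 7.2360e-05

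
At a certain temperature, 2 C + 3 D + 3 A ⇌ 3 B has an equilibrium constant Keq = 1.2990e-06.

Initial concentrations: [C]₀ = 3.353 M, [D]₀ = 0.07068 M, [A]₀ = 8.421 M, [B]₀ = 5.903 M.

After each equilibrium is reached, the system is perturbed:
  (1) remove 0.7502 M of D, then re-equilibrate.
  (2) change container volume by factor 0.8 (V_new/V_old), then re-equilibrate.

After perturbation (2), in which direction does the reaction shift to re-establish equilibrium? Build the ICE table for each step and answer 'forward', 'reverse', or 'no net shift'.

Q₀ = 86.77 vs Keq = 1.2990e-06 ⇒ Q>K, reverse
Step 1:
                  C         D         A         B
  Initial     3.353   0.07068     8.421     5.903
  Change      2.696     4.045     4.045    -4.045
  Equil       6.049     4.115     12.47     1.858
  solve Keq expr → x = -1.348; check Q = 1.2990e-06
Then remove 0.7502 M of D.
Step 2:
                  C         D         A         B
  Initial     6.049     3.365     12.47     1.858
  Change     0.1328    0.1992    0.1992   -0.1992
  Equil       6.182     3.564     12.66     1.659
  solve Keq expr → x = -0.06641; check Q = 1.2990e-06
Then change container volume by factor 0.8 (V_new/V_old).
Step 3:
                  C         D         A         B
  Initial     7.728     4.455     15.83     2.074
  Change     -0.312    -0.468    -0.468     0.468
  Equil       7.416     3.987     15.36     2.542
  solve Keq expr → x = 0.156; check Q = 1.2990e-06

Direction: forward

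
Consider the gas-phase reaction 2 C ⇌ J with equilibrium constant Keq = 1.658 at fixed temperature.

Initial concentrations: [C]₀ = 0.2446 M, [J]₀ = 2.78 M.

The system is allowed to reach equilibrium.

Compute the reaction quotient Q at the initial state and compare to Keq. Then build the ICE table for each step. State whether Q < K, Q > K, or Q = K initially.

Q₀ = 46.47; Q > K (proceeds reverse)

Q₀ = 46.47 vs Keq = 1.658 ⇒ Q>K, reverse
Step 1:
                    C           J
  init         0.2446        2.78
  Δ            0.9362     -0.4681
  eq            1.181       2.312
  solve Keq expr → x = -0.4681; check Q = 1.658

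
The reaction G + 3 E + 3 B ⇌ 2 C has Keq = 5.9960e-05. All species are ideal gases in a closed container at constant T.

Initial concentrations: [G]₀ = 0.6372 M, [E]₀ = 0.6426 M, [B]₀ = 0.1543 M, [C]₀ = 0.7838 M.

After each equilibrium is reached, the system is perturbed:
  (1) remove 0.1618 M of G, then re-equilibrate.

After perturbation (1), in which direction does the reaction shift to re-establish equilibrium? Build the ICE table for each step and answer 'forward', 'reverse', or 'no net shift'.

Direction: reverse

Q₀ = 989 vs Keq = 5.9960e-05 ⇒ Q>K, reverse
Step 1:
                   G          E          B          C
  init        0.6372     0.6426     0.1543     0.7838
  Δ           0.3784      1.135      1.135    -0.7567
  eq           1.016      1.778      1.289    0.02708
  solve Keq expr → x = -0.3784; check Q = 5.9960e-05
Then remove 0.1618 M of G.
Step 2:
                   G          E          B          C
  init        0.8538      1.778      1.289    0.02708
  Δ          0.00104    0.00312    0.00312   -0.00208
  eq          0.8548      1.781      1.293      0.025
  solve Keq expr → x = -0.00104; check Q = 5.9960e-05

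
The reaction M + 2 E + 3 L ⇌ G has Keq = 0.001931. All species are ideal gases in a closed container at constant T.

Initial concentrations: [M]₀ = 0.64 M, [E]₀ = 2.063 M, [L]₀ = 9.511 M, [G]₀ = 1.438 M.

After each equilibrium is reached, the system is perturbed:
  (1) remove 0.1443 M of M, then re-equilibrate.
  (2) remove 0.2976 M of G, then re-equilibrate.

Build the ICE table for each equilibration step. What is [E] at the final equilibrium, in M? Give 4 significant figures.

[E]_eq = 1.712 M

Q₀ = 6.1362e-04 vs Keq = 0.001931 ⇒ Q<K, forward
Step 1:
                   M          E          L          G
  init          0.64      2.063      9.511      1.438
  Δ          -0.2024    -0.4047    -0.6071     0.2024
  eq          0.4376      1.658      8.904       1.64
  solve Keq expr → x = 0.2024; check Q = 0.001931
Then remove 0.1443 M of M.
Step 2:
                   M          E          L          G
  init        0.2933      1.658      8.904       1.64
  Δ          0.05657     0.1131     0.1697   -0.05657
  eq          0.3499      1.771      9.074      1.584
  solve Keq expr → x = -0.05657; check Q = 0.001931
Then remove 0.2976 M of G.
Step 3:
                   M          E          L          G
  init        0.3499      1.771      9.074      1.286
  Δ         -0.02953   -0.05906   -0.08859    0.02953
  eq          0.3204      1.712      8.985      1.316
  solve Keq expr → x = 0.02953; check Q = 0.001931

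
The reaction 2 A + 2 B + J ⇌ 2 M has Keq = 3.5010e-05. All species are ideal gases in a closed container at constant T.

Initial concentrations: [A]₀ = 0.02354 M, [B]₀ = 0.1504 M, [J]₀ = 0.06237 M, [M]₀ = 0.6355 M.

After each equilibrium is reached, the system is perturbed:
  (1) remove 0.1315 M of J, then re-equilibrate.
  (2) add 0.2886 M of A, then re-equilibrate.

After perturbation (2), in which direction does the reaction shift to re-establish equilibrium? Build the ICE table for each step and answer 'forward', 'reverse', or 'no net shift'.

Q₀ = 5.1659e+05 vs Keq = 3.5010e-05 ⇒ Q>K, reverse
Step 1:
                    A           B           J           M
  init        0.02354      0.1504     0.06237      0.6355
  Δ            0.6336      0.6336      0.3168     -0.6336
  eq           0.6572       0.784      0.3792    0.001877
  solve Keq expr → x = -0.3168; check Q = 3.5010e-05
Then remove 0.1315 M of J.
Step 2:
                    A           B           J           M
  init         0.6572       0.784      0.2477    0.001877
  Δ        3.5797e-04  3.5797e-04  1.7899e-04 -3.5797e-04
  eq           0.6575      0.7844      0.2479    0.001519
  solve Keq expr → x = -1.7899e-04; check Q = 3.5010e-05
Then add 0.2886 M of A.
Step 3:
                    A           B           J           M
  init         0.9461      0.7844      0.2479    0.001519
  Δ       -6.6201e-04 -6.6201e-04 -3.3101e-04  6.6201e-04
  eq           0.9455      0.7837      0.2475    0.002181
  solve Keq expr → x = 3.3101e-04; check Q = 3.5010e-05

Direction: forward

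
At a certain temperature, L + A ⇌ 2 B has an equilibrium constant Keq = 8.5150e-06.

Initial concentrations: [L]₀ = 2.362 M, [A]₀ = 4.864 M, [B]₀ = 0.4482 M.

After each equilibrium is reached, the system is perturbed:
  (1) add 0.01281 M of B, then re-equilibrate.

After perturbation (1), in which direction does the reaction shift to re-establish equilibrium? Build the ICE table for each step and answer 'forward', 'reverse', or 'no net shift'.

Q₀ = 0.01749 vs Keq = 8.5150e-06 ⇒ Q>K, reverse
Step 1:
                  L         A         B
  I           2.362     4.864    0.4482
  C          0.2188    0.2188   -0.4376
  E           2.581     5.083   0.01057
  solve Keq expr → x = -0.2188; check Q = 8.5150e-06
Then add 0.01281 M of B.
Step 2:
                  L         A         B
  I           2.581     5.083   0.02338
  C        0.006395  0.006395  -0.01279
  E           2.587     5.089   0.01059
  solve Keq expr → x = -0.006395; check Q = 8.5150e-06

Direction: reverse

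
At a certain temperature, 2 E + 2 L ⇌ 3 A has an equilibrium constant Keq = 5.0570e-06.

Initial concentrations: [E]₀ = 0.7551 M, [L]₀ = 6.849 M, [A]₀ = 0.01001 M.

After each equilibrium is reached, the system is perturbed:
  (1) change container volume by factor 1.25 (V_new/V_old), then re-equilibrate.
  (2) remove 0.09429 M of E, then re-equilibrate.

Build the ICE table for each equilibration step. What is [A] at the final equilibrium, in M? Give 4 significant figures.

[A]_eq = 0.03322 M

Q₀ = 3.7501e-08 vs Keq = 5.0570e-06 ⇒ Q<K, forward
Step 1:
                   E          L          A
  init        0.7551      6.849    0.01001
  Δ         -0.02665   -0.02665    0.03998
  eq          0.7284      6.822    0.04999
  solve Keq expr → x = 0.01333; check Q = 5.0570e-06
Then change container volume by factor 1.25 (V_new/V_old).
Step 2:
                   E          L          A
  init        0.5828      5.458    0.03999
  Δ         0.001853   0.001853  -0.002779
  eq          0.5846       5.46    0.03721
  solve Keq expr → x = -9.2648e-04; check Q = 5.0570e-06
Then remove 0.09429 M of E.
Step 3:
                   E          L          A
  init        0.4903       5.46    0.03721
  Δ         0.002658   0.002658  -0.003987
  eq           0.493      5.462    0.03322
  solve Keq expr → x = -0.001329; check Q = 5.0570e-06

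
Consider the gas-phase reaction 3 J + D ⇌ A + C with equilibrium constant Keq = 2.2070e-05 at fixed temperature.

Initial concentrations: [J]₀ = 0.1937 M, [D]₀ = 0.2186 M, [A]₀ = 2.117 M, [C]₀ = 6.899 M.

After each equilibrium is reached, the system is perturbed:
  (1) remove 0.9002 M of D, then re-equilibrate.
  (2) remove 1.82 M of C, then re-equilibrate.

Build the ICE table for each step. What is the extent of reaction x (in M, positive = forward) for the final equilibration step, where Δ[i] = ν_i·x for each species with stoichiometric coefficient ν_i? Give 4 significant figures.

x = 0.001127 M

Q₀ = 9193 vs Keq = 2.2070e-05 ⇒ Q>K, reverse
Step 1:
                   J          D          A          C
  init        0.1937     0.2186      2.117      6.899
  Δ            6.342      2.114     -2.114     -2.114
  eq           6.536      2.333   0.003004      4.785
  solve Keq expr → x = -2.114; check Q = 2.2070e-05
Then remove 0.9002 M of D.
Step 2:
                   J          D          A          C
  init         6.536      1.432   0.003004      4.785
  Δ         0.003463   0.001154  -0.001154  -0.001154
  eq           6.539      1.434   0.001849      4.784
  solve Keq expr → x = -0.001154; check Q = 2.2070e-05
Then remove 1.82 M of C.
Step 3:
                   J          D          A          C
  init         6.539      1.434   0.001849      2.964
  Δ        -0.003382  -0.001127   0.001127   0.001127
  eq           6.536      1.432   0.002977      2.965
  solve Keq expr → x = 0.001127; check Q = 2.2070e-05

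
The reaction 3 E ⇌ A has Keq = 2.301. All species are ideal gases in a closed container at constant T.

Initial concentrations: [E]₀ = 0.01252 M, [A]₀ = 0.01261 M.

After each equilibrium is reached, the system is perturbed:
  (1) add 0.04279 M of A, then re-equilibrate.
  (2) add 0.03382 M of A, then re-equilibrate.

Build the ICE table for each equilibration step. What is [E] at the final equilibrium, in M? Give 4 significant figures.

Q₀ = 6425 vs Keq = 2.301 ⇒ Q>K, reverse
Step 1:
                   E          A
  init       0.01252    0.01261
  Δ          0.03699   -0.01233
  eq         0.04951 2.7929e-04
  solve Keq expr → x = -0.01233; check Q = 2.301
Then add 0.04279 M of A.
Step 2:
                   E          A
  init       0.04951    0.04307
  Δ           0.1042   -0.03472
  eq          0.1537    0.00835
  solve Keq expr → x = -0.03472; check Q = 2.301
Then add 0.03382 M of A.
Step 3:
                   E          A
  init        0.1537    0.04217
  Δ          0.05957   -0.01986
  eq          0.2132    0.02231
  solve Keq expr → x = -0.01986; check Q = 2.301

[E]_eq = 0.2132 M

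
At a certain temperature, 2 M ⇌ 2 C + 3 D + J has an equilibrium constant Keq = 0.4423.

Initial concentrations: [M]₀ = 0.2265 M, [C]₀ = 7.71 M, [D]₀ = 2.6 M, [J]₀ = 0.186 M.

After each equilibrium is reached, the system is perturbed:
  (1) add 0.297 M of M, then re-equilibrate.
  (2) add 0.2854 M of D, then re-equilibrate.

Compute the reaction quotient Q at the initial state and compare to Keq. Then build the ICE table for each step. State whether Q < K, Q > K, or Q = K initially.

Q₀ = 3788 vs Keq = 0.4423 ⇒ Q>K, reverse
Step 1:
                  M         C         D         J
  Initial    0.2265      7.71       2.6     0.186
  Change     0.3713   -0.3713    -0.557   -0.1857
  Equil      0.5978     7.339     2.043 3.4418e-04
  solve Keq expr → x = -0.1857; check Q = 0.4423
Then add 0.297 M of M.
Step 2:
                  M         C         D         J
  Initial    0.8948     7.339     2.043 3.4418e-04
  Change  -8.4772e-04 8.4772e-04  0.001272 4.2386e-04
  Equil       0.894      7.34     2.044 7.6804e-04
  solve Keq expr → x = 4.2386e-04; check Q = 0.4423
Then add 0.2854 M of D.
Step 3:
                  M         C         D         J
  Initial     0.894      7.34      2.33 7.6804e-04
  Change  4.9591e-04 -4.9591e-04 -7.4386e-04 -2.4795e-04
  Equil      0.8945     7.339     2.329 5.2008e-04
  solve Keq expr → x = -2.4795e-04; check Q = 0.4423

Q₀ = 3788; Q > K (proceeds reverse)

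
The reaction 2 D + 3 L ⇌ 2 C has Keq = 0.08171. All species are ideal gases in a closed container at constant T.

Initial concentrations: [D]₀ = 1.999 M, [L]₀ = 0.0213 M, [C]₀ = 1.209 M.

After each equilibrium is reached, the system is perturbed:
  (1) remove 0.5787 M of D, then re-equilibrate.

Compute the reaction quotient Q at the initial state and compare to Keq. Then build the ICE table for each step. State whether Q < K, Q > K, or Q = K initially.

Q₀ = 3.7852e+04; Q > K (proceeds reverse)

Q₀ = 3.7852e+04 vs Keq = 0.08171 ⇒ Q>K, reverse
Step 1:
                   D          L          C
  init         1.999     0.0213      1.209
  Δ           0.5831     0.8746    -0.5831
  eq           2.582     0.8959     0.6259
  solve Keq expr → x = -0.2915; check Q = 0.08171
Then remove 0.5787 M of D.
Step 2:
                   D          L          C
  init         2.003     0.8959     0.6259
  Δ          0.05557    0.08335   -0.05557
  eq           2.059     0.9793     0.5703
  solve Keq expr → x = -0.02778; check Q = 0.08171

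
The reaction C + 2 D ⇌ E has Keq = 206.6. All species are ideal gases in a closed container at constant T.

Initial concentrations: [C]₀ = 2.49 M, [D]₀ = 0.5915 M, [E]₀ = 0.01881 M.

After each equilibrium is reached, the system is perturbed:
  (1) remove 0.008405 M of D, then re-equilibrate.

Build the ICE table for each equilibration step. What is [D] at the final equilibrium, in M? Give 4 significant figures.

[D]_eq = 0.02552 M

Q₀ = 0.02159 vs Keq = 206.6 ⇒ Q<K, forward
Step 1:
                    C           D           E
  init           2.49      0.5915     0.01881
  Δ           -0.2829     -0.5658      0.2829
  eq            2.207     0.02572      0.3017
  solve Keq expr → x = 0.2829; check Q = 206.6
Then remove 0.008405 M of D.
Step 2:
                    C           D           E
  init          2.207     0.01732      0.3017
  Δ          0.004103    0.008206   -0.004103
  eq            2.211     0.02552      0.2976
  solve Keq expr → x = -0.004103; check Q = 206.6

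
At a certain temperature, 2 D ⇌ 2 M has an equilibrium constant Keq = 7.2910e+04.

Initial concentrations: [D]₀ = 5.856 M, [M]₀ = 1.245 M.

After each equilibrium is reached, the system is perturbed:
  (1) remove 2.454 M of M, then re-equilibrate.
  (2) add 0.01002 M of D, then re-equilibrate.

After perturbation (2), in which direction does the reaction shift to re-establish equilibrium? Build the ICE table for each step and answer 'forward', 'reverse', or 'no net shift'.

Direction: forward

Q₀ = 0.0452 vs Keq = 7.2910e+04 ⇒ Q<K, forward
Step 1:
                    D           M
  init          5.856       1.245
  Δ             -5.83        5.83
  eq           0.0262       7.075
  solve Keq expr → x = 2.915; check Q = 7.2910e+04
Then remove 2.454 M of M.
Step 2:
                    D           M
  init         0.0262       4.621
  Δ         -0.009055    0.009055
  eq          0.01715        4.63
  solve Keq expr → x = 0.004527; check Q = 7.2910e+04
Then add 0.01002 M of D.
Step 3:
                    D           M
  init        0.02717        4.63
  Δ         -0.009983    0.009983
  eq          0.01718        4.64
  solve Keq expr → x = 0.004992; check Q = 7.2910e+04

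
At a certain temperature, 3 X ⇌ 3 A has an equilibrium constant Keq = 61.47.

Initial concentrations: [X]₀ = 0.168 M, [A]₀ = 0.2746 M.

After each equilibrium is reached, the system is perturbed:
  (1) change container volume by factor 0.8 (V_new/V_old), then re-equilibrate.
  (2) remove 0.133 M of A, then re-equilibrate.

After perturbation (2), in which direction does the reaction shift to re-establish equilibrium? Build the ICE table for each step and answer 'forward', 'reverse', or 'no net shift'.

Direction: forward

Q₀ = 4.367 vs Keq = 61.47 ⇒ Q<K, forward
Step 1:
                  X         A
  init        0.168    0.2746
  Δ        -0.07852   0.07852
  eq        0.08948    0.3531
  solve Keq expr → x = 0.02617; check Q = 61.47
Then change container volume by factor 0.8 (V_new/V_old).
Step 2:
                  X         A
  init       0.1118    0.4414
  Δ               0         0
  eq         0.1118    0.4414
  solve Keq expr → x = 0; check Q = 61.47
Then remove 0.133 M of A.
Step 3:
                  X         A
  init       0.1118    0.3084
  Δ        -0.02689   0.02689
  eq        0.08496    0.3353
  solve Keq expr → x = 0.008962; check Q = 61.47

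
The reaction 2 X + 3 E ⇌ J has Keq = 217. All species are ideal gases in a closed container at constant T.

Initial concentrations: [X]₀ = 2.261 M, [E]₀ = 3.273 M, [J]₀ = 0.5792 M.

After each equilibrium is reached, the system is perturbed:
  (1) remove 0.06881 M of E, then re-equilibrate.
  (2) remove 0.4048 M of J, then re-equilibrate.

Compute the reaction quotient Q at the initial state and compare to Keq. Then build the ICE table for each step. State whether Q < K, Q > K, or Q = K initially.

Q₀ = 0.003231 vs Keq = 217 ⇒ Q<K, forward
Step 1:
                   X          E          J
  init         2.261      3.273     0.5792
  Δ            -1.92      -2.88     0.9599
  eq          0.3413     0.3934      1.539
  solve Keq expr → x = 0.9599; check Q = 217
Then remove 0.06881 M of E.
Step 2:
                   X          E          J
  init        0.3413     0.3246      1.539
  Δ           0.0305    0.04575   -0.01525
  eq          0.3718     0.3704      1.524
  solve Keq expr → x = -0.01525; check Q = 217
Then remove 0.4048 M of J.
Step 3:
                   X          E          J
  init        0.3718     0.3704      1.119
  Δ         -0.01666     -0.025   0.008332
  eq          0.3551     0.3454      1.127
  solve Keq expr → x = 0.008332; check Q = 217

Q₀ = 0.003231; Q < K (proceeds forward)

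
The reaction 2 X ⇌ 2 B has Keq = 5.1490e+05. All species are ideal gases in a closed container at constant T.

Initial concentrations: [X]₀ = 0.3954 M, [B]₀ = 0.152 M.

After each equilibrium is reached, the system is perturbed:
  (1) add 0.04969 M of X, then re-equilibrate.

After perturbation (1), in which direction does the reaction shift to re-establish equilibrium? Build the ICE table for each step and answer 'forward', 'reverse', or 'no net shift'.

Q₀ = 0.1478 vs Keq = 5.1490e+05 ⇒ Q<K, forward
Step 1:
                  X         B
  Initial    0.3954     0.152
  Change    -0.3946    0.3946
  Equil   7.6180e-04    0.5466
  solve Keq expr → x = 0.1973; check Q = 5.1490e+05
Then add 0.04969 M of X.
Step 2:
                  X         B
  Initial   0.05045    0.5466
  Change   -0.04962   0.04962
  Equil   8.3095e-04    0.5963
  solve Keq expr → x = 0.02481; check Q = 5.1490e+05

Direction: forward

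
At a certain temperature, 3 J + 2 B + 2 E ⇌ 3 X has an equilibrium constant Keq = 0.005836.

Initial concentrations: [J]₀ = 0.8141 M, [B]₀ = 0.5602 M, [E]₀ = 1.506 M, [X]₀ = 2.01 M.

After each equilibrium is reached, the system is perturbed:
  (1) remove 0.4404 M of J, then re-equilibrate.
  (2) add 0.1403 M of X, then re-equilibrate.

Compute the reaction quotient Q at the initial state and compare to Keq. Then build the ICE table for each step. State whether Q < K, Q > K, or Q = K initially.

Q₀ = 21.15; Q > K (proceeds reverse)

Q₀ = 21.15 vs Keq = 0.005836 ⇒ Q>K, reverse
Step 1:
                    J           B           E           X
  Initial      0.8141      0.5602       1.506        2.01
  Change        1.218      0.8123      0.8123      -1.218
  Equil         2.032       1.372       2.318      0.7916
  solve Keq expr → x = -0.4061; check Q = 0.005836
Then remove 0.4404 M of J.
Step 2:
                    J           B           E           X
  Initial       1.592       1.372       2.318      0.7916
  Change       0.0991     0.06607     0.06607     -0.0991
  Equil         1.691       1.439       2.384      0.6925
  solve Keq expr → x = -0.03303; check Q = 0.005836
Then add 0.1403 M of X.
Step 3:
                    J           B           E           X
  Initial       1.691       1.439       2.384      0.8328
  Change      0.07926     0.05284     0.05284    -0.07926
  Equil          1.77       1.491       2.437      0.7535
  solve Keq expr → x = -0.02642; check Q = 0.005836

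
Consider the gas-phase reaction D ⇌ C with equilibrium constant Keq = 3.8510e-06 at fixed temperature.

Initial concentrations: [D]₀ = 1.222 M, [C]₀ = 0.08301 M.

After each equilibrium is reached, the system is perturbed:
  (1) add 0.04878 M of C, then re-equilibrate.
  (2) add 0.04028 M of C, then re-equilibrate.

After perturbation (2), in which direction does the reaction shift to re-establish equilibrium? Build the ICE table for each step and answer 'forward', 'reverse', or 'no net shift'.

Direction: reverse

Q₀ = 0.06793 vs Keq = 3.8510e-06 ⇒ Q>K, reverse
Step 1:
                    D           C
  I             1.222     0.08301
  C             0.083      -0.083
  E             1.305  5.0256e-06
  solve Keq expr → x = -0.083; check Q = 3.8510e-06
Then add 0.04878 M of C.
Step 2:
                    D           C
  I             1.305     0.04879
  C           0.04878    -0.04878
  E             1.354  5.2134e-06
  solve Keq expr → x = -0.04878; check Q = 3.8510e-06
Then add 0.04028 M of C.
Step 3:
                    D           C
  I             1.354     0.04029
  C           0.04028    -0.04028
  E             1.394  5.3685e-06
  solve Keq expr → x = -0.04028; check Q = 3.8510e-06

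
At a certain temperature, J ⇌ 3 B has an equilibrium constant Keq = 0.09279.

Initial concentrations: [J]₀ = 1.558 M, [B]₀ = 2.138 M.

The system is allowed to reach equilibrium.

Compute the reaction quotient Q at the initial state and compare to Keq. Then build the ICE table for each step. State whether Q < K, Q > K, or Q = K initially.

Q₀ = 6.273; Q > K (proceeds reverse)

Q₀ = 6.273 vs Keq = 0.09279 ⇒ Q>K, reverse
Step 1:
                    J           B
  I             1.558       2.138
  C            0.5201       -1.56
  E             2.078      0.5777
  solve Keq expr → x = -0.5201; check Q = 0.09279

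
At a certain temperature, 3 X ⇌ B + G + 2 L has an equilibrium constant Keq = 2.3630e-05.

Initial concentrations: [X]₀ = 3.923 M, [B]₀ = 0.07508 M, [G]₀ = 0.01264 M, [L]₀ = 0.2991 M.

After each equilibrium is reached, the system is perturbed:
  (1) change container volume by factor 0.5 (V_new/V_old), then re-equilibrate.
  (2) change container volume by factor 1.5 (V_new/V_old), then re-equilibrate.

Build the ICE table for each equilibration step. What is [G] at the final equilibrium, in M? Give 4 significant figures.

Q₀ = 1.4062e-06 vs Keq = 2.3630e-05 ⇒ Q<K, forward
Step 1:
                  X         B         G         L
  init        3.923   0.07508   0.01264    0.2991
  Δ         -0.1514   0.05046   0.05046    0.1009
  eq          3.772    0.1255    0.0631       0.4
  solve Keq expr → x = 0.05046; check Q = 2.3630e-05
Then change container volume by factor 0.5 (V_new/V_old).
Step 2:
                  X         B         G         L
  init        7.543    0.2511    0.1262    0.8001
  Δ          0.1041  -0.03471  -0.03471  -0.06943
  eq          7.647    0.2164   0.09149    0.7306
  solve Keq expr → x = -0.03471; check Q = 2.3630e-05
Then change container volume by factor 1.5 (V_new/V_old).
Step 3:
                  X         B         G         L
  init        5.098    0.1442     0.061    0.4871
  Δ        -0.03889   0.01296   0.01296   0.02593
  eq          5.059    0.1572   0.07396     0.513
  solve Keq expr → x = 0.01296; check Q = 2.3630e-05

[G]_eq = 0.07396 M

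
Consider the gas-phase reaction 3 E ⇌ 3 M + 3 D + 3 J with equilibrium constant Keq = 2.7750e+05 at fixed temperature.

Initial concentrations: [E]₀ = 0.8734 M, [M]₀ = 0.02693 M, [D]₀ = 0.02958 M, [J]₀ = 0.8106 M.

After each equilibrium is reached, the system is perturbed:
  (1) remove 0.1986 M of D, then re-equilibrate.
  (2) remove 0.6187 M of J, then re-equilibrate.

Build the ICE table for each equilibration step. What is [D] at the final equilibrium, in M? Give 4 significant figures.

[D]_eq = 0.6944 M

Q₀ = 4.0410e-10 vs Keq = 2.7750e+05 ⇒ Q<K, forward
Step 1:
                   E          M          D          J
  I           0.8734    0.02693    0.02958     0.8106
  C          -0.8536     0.8536     0.8536     0.8536
  E          0.01984     0.8805     0.8831      1.664
  solve Keq expr → x = 0.2845; check Q = 2.7750e+05
Then remove 0.1986 M of D.
Step 2:
                   E          M          D          J
  I          0.01984     0.8805     0.6845      1.664
  C        -0.004252   0.004252   0.004252   0.004252
  E          0.01559     0.8847     0.6888      1.668
  solve Keq expr → x = 0.001417; check Q = 2.7750e+05
Then remove 0.6187 M of J.
Step 3:
                   E          M          D          J
  I          0.01559     0.8847     0.6888       1.05
  C        -0.005586   0.005586   0.005586   0.005586
  E             0.01     0.8903     0.6944      1.055
  solve Keq expr → x = 0.001862; check Q = 2.7750e+05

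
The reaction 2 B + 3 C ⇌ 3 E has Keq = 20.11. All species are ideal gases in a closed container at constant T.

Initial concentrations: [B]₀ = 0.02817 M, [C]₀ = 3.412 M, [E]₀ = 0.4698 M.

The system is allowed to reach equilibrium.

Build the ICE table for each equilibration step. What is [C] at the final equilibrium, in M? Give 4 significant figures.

[C]_eq = 3.388 M

Q₀ = 3.29 vs Keq = 20.11 ⇒ Q<K, forward
Step 1:
                   B          C          E
  Initial    0.02817      3.412     0.4698
  Change    -0.01578   -0.02366    0.02366
  Equil      0.01239      3.388     0.4935
  solve Keq expr → x = 0.007888; check Q = 20.11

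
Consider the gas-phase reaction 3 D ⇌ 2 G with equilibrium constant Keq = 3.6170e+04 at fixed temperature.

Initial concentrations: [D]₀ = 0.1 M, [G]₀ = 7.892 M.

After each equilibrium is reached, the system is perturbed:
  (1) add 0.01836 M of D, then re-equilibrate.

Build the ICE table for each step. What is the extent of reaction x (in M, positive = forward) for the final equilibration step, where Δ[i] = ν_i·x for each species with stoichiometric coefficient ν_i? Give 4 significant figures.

x = 0.006079 M

Q₀ = 6.2284e+04 vs Keq = 3.6170e+04 ⇒ Q>K, reverse
Step 1:
                    D           G
  init            0.1       7.892
  Δ           0.01973    -0.01315
  eq           0.1197       7.879
  solve Keq expr → x = -0.006576; check Q = 3.6170e+04
Then add 0.01836 M of D.
Step 2:
                    D           G
  init         0.1381       7.879
  Δ          -0.01824     0.01216
  eq           0.1199       7.891
  solve Keq expr → x = 0.006079; check Q = 3.6170e+04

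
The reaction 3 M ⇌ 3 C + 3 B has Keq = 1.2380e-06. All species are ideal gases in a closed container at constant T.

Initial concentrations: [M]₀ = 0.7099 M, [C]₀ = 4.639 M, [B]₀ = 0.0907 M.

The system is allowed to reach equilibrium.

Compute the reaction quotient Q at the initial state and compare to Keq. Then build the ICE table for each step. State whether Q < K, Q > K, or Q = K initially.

Q₀ = 0.2082; Q > K (proceeds reverse)

Q₀ = 0.2082 vs Keq = 1.2380e-06 ⇒ Q>K, reverse
Step 1:
                  M         C         B
  Initial    0.7099     4.639    0.0907
  Change    0.08882  -0.08882  -0.08882
  Equil      0.7987      4.55  0.001885
  solve Keq expr → x = -0.02961; check Q = 1.2380e-06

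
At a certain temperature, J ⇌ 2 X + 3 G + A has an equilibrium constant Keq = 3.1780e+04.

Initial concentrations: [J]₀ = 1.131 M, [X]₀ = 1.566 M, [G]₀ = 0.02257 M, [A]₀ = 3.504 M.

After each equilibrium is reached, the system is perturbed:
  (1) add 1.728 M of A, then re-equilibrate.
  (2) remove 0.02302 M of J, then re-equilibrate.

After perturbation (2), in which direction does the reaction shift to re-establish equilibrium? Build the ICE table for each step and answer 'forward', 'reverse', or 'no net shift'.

Direction: reverse

Q₀ = 8.7353e-05 vs Keq = 3.1780e+04 ⇒ Q<K, forward
Step 1:
                  J         X         G         A
  I           1.131     1.566   0.02257     3.504
  C          -1.065     2.131     3.196     1.065
  E         0.06554     3.697     3.219     4.569
  solve Keq expr → x = 1.065; check Q = 3.1780e+04
Then add 1.728 M of A.
Step 2:
                  J         X         G         A
  I         0.06554     3.697     3.219     6.297
  C         0.01831  -0.03661  -0.05492  -0.01831
  E         0.08385      3.66     3.164     6.279
  solve Keq expr → x = -0.01831; check Q = 3.1780e+04
Then remove 0.02302 M of J.
Step 3:
                  J         X         G         A
  I         0.06083      3.66     3.164     6.279
  C         0.01726  -0.03452  -0.05177  -0.01726
  E         0.07809     3.626     3.112     6.262
  solve Keq expr → x = -0.01726; check Q = 3.1780e+04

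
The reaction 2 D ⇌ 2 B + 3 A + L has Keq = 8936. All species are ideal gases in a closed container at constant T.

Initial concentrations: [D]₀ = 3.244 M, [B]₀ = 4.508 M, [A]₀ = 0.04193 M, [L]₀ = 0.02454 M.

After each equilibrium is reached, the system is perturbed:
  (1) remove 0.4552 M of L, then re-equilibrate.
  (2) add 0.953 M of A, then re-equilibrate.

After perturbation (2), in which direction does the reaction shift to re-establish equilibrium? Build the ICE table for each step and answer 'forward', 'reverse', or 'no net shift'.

Direction: reverse

Q₀ = 3.4935e-06 vs Keq = 8936 ⇒ Q<K, forward
Step 1:
                   D          B          A          L
  init         3.244      4.508    0.04193    0.02454
  Δ           -2.579      2.579      3.869       1.29
  eq          0.6647      7.087      3.911      1.314
  solve Keq expr → x = 1.29; check Q = 8936
Then remove 0.4552 M of L.
Step 2:
                   D          B          A          L
  init        0.6647      7.087      3.911      0.859
  Δ         -0.08188    0.08188     0.1228    0.04094
  eq          0.5828      7.169      4.034     0.8999
  solve Keq expr → x = 0.04094; check Q = 8936
Then add 0.953 M of A.
Step 3:
                   D          B          A          L
  init        0.5828      7.169      4.987     0.8999
  Δ           0.1305    -0.1305    -0.1958   -0.06525
  eq          0.7133      7.039      4.791     0.8347
  solve Keq expr → x = -0.06525; check Q = 8936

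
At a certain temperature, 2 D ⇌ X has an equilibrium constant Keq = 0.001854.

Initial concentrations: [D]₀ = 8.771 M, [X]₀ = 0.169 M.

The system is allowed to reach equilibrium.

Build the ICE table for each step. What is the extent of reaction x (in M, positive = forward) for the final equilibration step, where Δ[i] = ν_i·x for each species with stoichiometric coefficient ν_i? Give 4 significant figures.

Q₀ = 0.002197 vs Keq = 0.001854 ⇒ Q>K, reverse
Step 1:
                    D           X
  Initial       8.771       0.169
  Change      0.04951    -0.02476
  Equil         8.821      0.1442
  solve Keq expr → x = -0.02476; check Q = 0.001854

x = -0.02476 M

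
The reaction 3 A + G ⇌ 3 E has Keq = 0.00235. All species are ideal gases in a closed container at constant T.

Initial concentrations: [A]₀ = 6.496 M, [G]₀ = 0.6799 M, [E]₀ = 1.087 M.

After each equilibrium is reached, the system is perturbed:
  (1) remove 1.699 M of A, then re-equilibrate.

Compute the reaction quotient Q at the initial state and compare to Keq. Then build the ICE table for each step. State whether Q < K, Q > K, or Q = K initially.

Q₀ = 0.006891 vs Keq = 0.00235 ⇒ Q>K, reverse
Step 1:
                    A           G           E
  init          6.496      0.6799       1.087
  Δ             0.264       0.088      -0.264
  eq             6.76      0.7679       0.823
  solve Keq expr → x = -0.088; check Q = 0.00235
Then remove 1.699 M of A.
Step 2:
                    A           G           E
  init          5.061      0.7679       0.823
  Δ            0.1707      0.0569     -0.1707
  eq            5.232      0.8248      0.6523
  solve Keq expr → x = -0.0569; check Q = 0.00235

Q₀ = 0.006891; Q > K (proceeds reverse)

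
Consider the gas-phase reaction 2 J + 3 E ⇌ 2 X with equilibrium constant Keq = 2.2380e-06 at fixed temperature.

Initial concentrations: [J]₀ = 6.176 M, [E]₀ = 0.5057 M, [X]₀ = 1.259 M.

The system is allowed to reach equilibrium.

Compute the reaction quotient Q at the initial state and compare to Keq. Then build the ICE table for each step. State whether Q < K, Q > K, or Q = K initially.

Q₀ = 0.3213; Q > K (proceeds reverse)

Q₀ = 0.3213 vs Keq = 2.2380e-06 ⇒ Q>K, reverse
Step 1:
                   J          E          X
  Initial      6.176     0.5057      1.259
  Change        1.22      1.829      -1.22
  Equil        7.396      2.335    0.03948
  solve Keq expr → x = -0.6098; check Q = 2.2380e-06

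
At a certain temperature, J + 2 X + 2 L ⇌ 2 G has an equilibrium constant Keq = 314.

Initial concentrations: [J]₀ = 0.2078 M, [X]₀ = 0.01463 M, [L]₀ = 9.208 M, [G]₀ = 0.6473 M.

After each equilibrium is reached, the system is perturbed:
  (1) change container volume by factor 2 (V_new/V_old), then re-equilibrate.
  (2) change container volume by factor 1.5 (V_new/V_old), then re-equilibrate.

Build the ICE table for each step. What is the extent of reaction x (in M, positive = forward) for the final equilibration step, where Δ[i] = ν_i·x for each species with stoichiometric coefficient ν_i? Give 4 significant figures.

Q₀ = 111.1 vs Keq = 314 ⇒ Q<K, forward
Step 1:
                    J           X           L           G
  Initial      0.2078     0.01463       9.208      0.6473
  Change    -0.002891   -0.005782   -0.005782    0.005782
  Equil        0.2049    0.008848       9.202      0.6531
  solve Keq expr → x = 0.002891; check Q = 314
Then change container volume by factor 2 (V_new/V_old).
Step 2:
                    J           X           L           G
  Initial      0.1025    0.004424       4.601      0.3265
  Change      0.00378     0.00756     0.00756    -0.00756
  Equil        0.1062     0.01198       4.609       0.319
  solve Keq expr → x = -0.00378; check Q = 314
Then change container volume by factor 1.5 (V_new/V_old).
Step 3:
                    J           X           L           G
  Initial     0.07082    0.007989       3.072      0.2127
  Change     0.002979    0.005959    0.005959   -0.005959
  Equil        0.0738     0.01395       3.078      0.2067
  solve Keq expr → x = -0.002979; check Q = 314

x = -0.002979 M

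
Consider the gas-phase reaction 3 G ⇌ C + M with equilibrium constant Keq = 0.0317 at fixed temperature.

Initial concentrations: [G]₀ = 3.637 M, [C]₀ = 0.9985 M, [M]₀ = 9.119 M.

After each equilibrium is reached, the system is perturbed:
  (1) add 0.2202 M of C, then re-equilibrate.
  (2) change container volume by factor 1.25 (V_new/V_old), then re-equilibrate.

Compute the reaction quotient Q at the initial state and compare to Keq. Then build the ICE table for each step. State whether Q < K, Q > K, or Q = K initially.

Q₀ = 0.1893 vs Keq = 0.0317 ⇒ Q>K, reverse
Step 1:
                  G         C         M
  I           3.637    0.9985     9.119
  C             1.5      -0.5      -0.5
  E           5.137    0.4985     8.619
  solve Keq expr → x = -0.5; check Q = 0.0317
Then add 0.2202 M of C.
Step 2:
                  G         C         M
  I           5.137    0.7187     8.619
  C          0.3301     -0.11     -0.11
  E           5.467    0.6087     8.509
  solve Keq expr → x = -0.11; check Q = 0.0317
Then change container volume by factor 1.25 (V_new/V_old).
Step 3:
                  G         C         M
  I           4.374     0.487     6.807
  C          0.1542  -0.05142  -0.05142
  E           4.528    0.4356     6.756
  solve Keq expr → x = -0.05142; check Q = 0.0317

Q₀ = 0.1893; Q > K (proceeds reverse)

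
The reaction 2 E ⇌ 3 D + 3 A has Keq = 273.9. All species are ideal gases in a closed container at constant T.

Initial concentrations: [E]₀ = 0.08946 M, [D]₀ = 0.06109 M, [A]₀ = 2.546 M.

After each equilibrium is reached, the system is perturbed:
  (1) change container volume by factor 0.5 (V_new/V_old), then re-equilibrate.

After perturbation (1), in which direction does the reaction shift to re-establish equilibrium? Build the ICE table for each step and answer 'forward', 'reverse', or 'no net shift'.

Direction: reverse

Q₀ = 0.4701 vs Keq = 273.9 ⇒ Q<K, forward
Step 1:
                   E          D          A
  init       0.08946    0.06109      2.546
  Δ         -0.07144     0.1072     0.1072
  eq         0.01802     0.1682      2.653
  solve Keq expr → x = 0.03572; check Q = 273.9
Then change container volume by factor 0.5 (V_new/V_old).
Step 2:
                   E          D          A
  init       0.03604     0.3365      5.306
  Δ           0.0557   -0.08356   -0.08356
  eq         0.09175     0.2529      5.223
  solve Keq expr → x = -0.02785; check Q = 273.9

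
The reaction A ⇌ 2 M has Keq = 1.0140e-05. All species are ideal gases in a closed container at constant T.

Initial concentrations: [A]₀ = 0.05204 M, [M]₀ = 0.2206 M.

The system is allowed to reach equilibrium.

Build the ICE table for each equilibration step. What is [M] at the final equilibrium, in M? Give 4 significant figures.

Q₀ = 0.9351 vs Keq = 1.0140e-05 ⇒ Q>K, reverse
Step 1:
                    A           M
  I           0.05204      0.2206
  C            0.1097     -0.2193
  E            0.1617     0.00128
  solve Keq expr → x = -0.1097; check Q = 1.0140e-05

[M]_eq = 0.00128 M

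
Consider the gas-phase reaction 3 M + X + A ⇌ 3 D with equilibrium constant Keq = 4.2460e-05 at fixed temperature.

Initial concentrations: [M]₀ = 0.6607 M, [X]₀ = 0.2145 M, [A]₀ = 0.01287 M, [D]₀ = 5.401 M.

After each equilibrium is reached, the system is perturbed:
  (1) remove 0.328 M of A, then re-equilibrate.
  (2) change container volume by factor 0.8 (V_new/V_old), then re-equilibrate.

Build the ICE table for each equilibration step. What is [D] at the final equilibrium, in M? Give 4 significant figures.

Q₀ = 1.9788e+05 vs Keq = 4.2460e-05 ⇒ Q>K, reverse
Step 1:
                    M           X           A           D
  init         0.6607      0.2145     0.01287       5.401
  Δ             5.102       1.701       1.701      -5.102
  eq            5.763       1.915       1.714      0.2988
  solve Keq expr → x = -1.701; check Q = 4.2460e-05
Then remove 0.328 M of A.
Step 2:
                    M           X           A           D
  init          5.763       1.915       1.386      0.2988
  Δ            0.0188    0.006265    0.006265     -0.0188
  eq            5.782       1.922       1.392        0.28
  solve Keq expr → x = -0.006265; check Q = 4.2460e-05
Then change container volume by factor 0.8 (V_new/V_old).
Step 3:
                    M           X           A           D
  init          7.227       2.402        1.74        0.35
  Δ            -0.051      -0.017      -0.017       0.051
  eq            7.176       2.385       1.723       0.401
  solve Keq expr → x = 0.017; check Q = 4.2460e-05

[D]_eq = 0.401 M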